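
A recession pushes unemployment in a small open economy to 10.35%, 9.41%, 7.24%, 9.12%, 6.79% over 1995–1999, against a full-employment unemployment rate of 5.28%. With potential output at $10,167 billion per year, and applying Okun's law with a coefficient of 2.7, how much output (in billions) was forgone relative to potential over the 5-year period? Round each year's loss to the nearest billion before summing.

$4,533 billion

Year 1995: gap = -2.7 × (10.35 - 5.28) = -13.689%, loss ≈ 10167 × 13.689/100 ≈ 1392.
Year 1996: gap = -2.7 × (9.41 - 5.28) = -11.151%, loss ≈ 10167 × 11.151/100 ≈ 1134.
Year 1997: gap = -2.7 × (7.24 - 5.28) = -5.292%, loss ≈ 10167 × 5.292/100 ≈ 538.
Year 1998: gap = -2.7 × (9.12 - 5.28) = -10.368%, loss ≈ 10167 × 10.368/100 ≈ 1054.
Year 1999: gap = -2.7 × (6.79 - 5.28) = -4.077%, loss ≈ 10167 × 4.077/100 ≈ 415.
Total lost output = 1392 + 1134 + 538 + 1054 + 415 = 4533 billion.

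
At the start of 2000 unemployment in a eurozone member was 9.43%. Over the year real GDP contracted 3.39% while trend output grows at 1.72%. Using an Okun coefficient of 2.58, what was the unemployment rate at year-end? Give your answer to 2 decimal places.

11.41%

Growth-rate Okun's law: g_Y = g_Y* - β × Δu, so Δu = (g_Y* - g_Y)/β.
Δu = (1.72 + 3.39)/2.58 = 5.11/2.58 = 1.98 percentage points.
Year-end unemployment = 9.43 + 1.98 = 11.41%.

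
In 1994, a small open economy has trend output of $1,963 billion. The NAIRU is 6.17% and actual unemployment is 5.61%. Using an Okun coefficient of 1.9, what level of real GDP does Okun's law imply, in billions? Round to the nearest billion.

Unemployment gap = 5.61 - 6.17 = -0.56 points, so the output gap is -1.9 × (-0.56) = 1.064%.
Actual GDP = 1963 × (1 + 1.064/100) = 1963 × 1.01064 ≈ 1984 billion.

$1,984 billion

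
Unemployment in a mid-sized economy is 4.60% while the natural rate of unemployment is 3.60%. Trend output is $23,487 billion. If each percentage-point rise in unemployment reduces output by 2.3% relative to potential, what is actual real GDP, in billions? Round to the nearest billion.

$22,947 billion

Unemployment gap = 4.6 - 3.6 = 1 point, so the output gap is -2.3 × 1 = -2.3%.
Actual GDP = 23487 × (1 - 2.3/100) = 23487 × 0.977 ≈ 22947 billion.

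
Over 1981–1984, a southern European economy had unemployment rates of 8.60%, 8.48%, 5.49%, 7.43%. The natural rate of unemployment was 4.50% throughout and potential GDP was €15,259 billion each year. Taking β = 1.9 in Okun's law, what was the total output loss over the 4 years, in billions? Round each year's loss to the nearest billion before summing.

Year 1981: gap = -1.9 × (8.6 - 4.5) = -7.79%, loss ≈ 15259 × 7.79/100 ≈ 1189.
Year 1982: gap = -1.9 × (8.48 - 4.5) = -7.562%, loss ≈ 15259 × 7.562/100 ≈ 1154.
Year 1983: gap = -1.9 × (5.49 - 4.5) = -1.881%, loss ≈ 15259 × 1.881/100 ≈ 287.
Year 1984: gap = -1.9 × (7.43 - 4.5) = -5.567%, loss ≈ 15259 × 5.567/100 ≈ 849.
Total lost output = 1189 + 1154 + 287 + 849 = 3479 billion.

€3,479 billion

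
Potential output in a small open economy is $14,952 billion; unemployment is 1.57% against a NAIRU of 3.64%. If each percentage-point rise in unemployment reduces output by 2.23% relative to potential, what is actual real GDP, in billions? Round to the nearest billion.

Unemployment gap = 1.57 - 3.64 = -2.07 points, so the output gap is -2.23 × (-2.07) = 4.6161%.
Actual GDP = 14952 × (1 + 4.6161/100) = 14952 × 1.046161 ≈ 15642 billion.

$15,642 billion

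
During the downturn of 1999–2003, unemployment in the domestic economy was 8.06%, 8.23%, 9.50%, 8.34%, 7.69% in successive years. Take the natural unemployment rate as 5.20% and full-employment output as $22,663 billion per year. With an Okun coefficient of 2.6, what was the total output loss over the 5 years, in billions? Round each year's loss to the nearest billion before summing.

Year 1999: gap = -2.6 × (8.06 - 5.2) = -7.436%, loss ≈ 22663 × 7.436/100 ≈ 1685.
Year 2000: gap = -2.6 × (8.23 - 5.2) = -7.878%, loss ≈ 22663 × 7.878/100 ≈ 1785.
Year 2001: gap = -2.6 × (9.5 - 5.2) = -11.18%, loss ≈ 22663 × 11.18/100 ≈ 2534.
Year 2002: gap = -2.6 × (8.34 - 5.2) = -8.164%, loss ≈ 22663 × 8.164/100 ≈ 1850.
Year 2003: gap = -2.6 × (7.69 - 5.2) = -6.474%, loss ≈ 22663 × 6.474/100 ≈ 1467.
Total lost output = 1685 + 1785 + 2534 + 1850 + 1467 = 9321 billion.

$9,321 billion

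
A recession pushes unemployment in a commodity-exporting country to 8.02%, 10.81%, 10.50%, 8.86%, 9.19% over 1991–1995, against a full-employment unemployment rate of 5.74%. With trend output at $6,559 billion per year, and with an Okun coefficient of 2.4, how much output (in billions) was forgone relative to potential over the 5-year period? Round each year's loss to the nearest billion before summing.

$2,940 billion

Year 1991: gap = -2.4 × (8.02 - 5.74) = -5.472%, loss ≈ 6559 × 5.472/100 ≈ 359.
Year 1992: gap = -2.4 × (10.81 - 5.74) = -12.168%, loss ≈ 6559 × 12.168/100 ≈ 798.
Year 1993: gap = -2.4 × (10.5 - 5.74) = -11.424%, loss ≈ 6559 × 11.424/100 ≈ 749.
Year 1994: gap = -2.4 × (8.86 - 5.74) = -7.488%, loss ≈ 6559 × 7.488/100 ≈ 491.
Year 1995: gap = -2.4 × (9.19 - 5.74) = -8.28%, loss ≈ 6559 × 8.28/100 ≈ 543.
Total lost output = 359 + 798 + 749 + 491 + 543 = 2940 billion.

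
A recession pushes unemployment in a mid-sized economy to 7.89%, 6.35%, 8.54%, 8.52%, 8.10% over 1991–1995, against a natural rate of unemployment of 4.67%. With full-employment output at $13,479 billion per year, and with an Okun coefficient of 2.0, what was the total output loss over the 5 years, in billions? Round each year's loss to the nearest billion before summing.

$4,327 billion

Year 1991: gap = -2.0 × (7.89 - 4.67) = -6.44%, loss ≈ 13479 × 6.44/100 ≈ 868.
Year 1992: gap = -2.0 × (6.35 - 4.67) = -3.36%, loss ≈ 13479 × 3.36/100 ≈ 453.
Year 1993: gap = -2.0 × (8.54 - 4.67) = -7.74%, loss ≈ 13479 × 7.74/100 ≈ 1043.
Year 1994: gap = -2.0 × (8.52 - 4.67) = -7.7%, loss ≈ 13479 × 7.7/100 ≈ 1038.
Year 1995: gap = -2.0 × (8.1 - 4.67) = -6.86%, loss ≈ 13479 × 6.86/100 ≈ 925.
Total lost output = 868 + 453 + 1043 + 1038 + 925 = 4327 billion.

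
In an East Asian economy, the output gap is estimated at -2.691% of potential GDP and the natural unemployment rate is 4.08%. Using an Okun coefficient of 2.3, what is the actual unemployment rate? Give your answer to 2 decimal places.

From Okun's law, u - u* = -(output gap)/β = -(-2.691)/2.3 = 1.17 points.
So u = 4.08 + 1.17 = 5.25%.

5.25%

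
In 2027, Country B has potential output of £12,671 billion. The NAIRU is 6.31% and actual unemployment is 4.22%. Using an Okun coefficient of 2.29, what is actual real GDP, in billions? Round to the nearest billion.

Unemployment gap = 4.22 - 6.31 = -2.09 points, so the output gap is -2.29 × (-2.09) = 4.7861%.
Actual GDP = 12671 × (1 + 4.7861/100) = 12671 × 1.047861 ≈ 13277 billion.

£13,277 billion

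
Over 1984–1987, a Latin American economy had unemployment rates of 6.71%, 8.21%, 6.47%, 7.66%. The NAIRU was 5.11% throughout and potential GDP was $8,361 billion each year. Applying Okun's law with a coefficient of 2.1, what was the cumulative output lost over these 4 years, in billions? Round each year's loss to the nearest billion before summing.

$1,512 billion

Year 1984: gap = -2.1 × (6.71 - 5.11) = -3.36%, loss ≈ 8361 × 3.36/100 ≈ 281.
Year 1985: gap = -2.1 × (8.21 - 5.11) = -6.51%, loss ≈ 8361 × 6.51/100 ≈ 544.
Year 1986: gap = -2.1 × (6.47 - 5.11) = -2.856%, loss ≈ 8361 × 2.856/100 ≈ 239.
Year 1987: gap = -2.1 × (7.66 - 5.11) = -5.355%, loss ≈ 8361 × 5.355/100 ≈ 448.
Total lost output = 281 + 544 + 239 + 448 = 1512 billion.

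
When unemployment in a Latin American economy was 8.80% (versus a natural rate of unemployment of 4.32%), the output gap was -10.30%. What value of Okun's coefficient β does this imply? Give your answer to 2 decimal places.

Okun's law: output gap = -β × (u - u*).
-10.30 = -β × (8.8 - 4.32) = -β × 4.48, so β = 10.3/4.48 = 2.30.

β ≈ 2.30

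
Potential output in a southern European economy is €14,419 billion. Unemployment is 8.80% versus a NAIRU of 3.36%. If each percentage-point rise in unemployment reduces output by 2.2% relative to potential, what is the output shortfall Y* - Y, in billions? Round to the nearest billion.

€1,726 billion

Output gap = -2.2 × (8.8 - 3.36) = -2.2 × 5.44 = -11.968%.
Actual GDP ≈ 14419 × 0.88032 ≈ 12693 billion, so the shortfall is 14419 - 12693 = 1726 billion.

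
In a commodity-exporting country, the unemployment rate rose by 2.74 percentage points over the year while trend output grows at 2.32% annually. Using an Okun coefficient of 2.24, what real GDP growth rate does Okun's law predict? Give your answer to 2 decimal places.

-3.82%

Growth-rate Okun's law: g_Y = g_Y* - β × Δu.
g_Y = 2.32 - 2.24 × (2.74) = 2.32 - 6.1376 = -3.8176%, i.e. -3.82% to 2 d.p.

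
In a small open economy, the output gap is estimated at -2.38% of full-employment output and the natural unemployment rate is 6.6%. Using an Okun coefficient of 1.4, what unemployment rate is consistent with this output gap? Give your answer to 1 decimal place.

From Okun's law, u - u* = -(output gap)/β = -(-2.38)/1.4 = 1.7 points.
So u = 6.6 + 1.7 = 8.3%.

8.3%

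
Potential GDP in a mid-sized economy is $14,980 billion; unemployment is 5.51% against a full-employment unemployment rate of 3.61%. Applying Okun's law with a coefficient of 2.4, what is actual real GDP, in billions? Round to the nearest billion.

Unemployment gap = 5.51 - 3.61 = 1.9 points, so the output gap is -2.4 × 1.9 = -4.56%.
Actual GDP = 14980 × (1 - 4.56/100) = 14980 × 0.9544 ≈ 14297 billion.

$14,297 billion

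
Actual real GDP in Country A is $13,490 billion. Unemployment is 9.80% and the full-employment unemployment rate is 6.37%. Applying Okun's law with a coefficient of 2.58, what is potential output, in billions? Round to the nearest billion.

$14,800 billion

Unemployment gap = 9.8 - 6.37 = 3.43 points, so output gap = -2.58 × 3.43 = -8.8494%.
Since Y = Y* × (1 + gap/100), Y* = 13490/0.911506 ≈ 14800 billion.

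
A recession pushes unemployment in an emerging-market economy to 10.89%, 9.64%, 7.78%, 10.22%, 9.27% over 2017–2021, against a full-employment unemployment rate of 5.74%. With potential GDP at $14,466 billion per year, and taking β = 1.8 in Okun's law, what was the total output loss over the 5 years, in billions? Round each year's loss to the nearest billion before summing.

Year 2017: gap = -1.8 × (10.89 - 5.74) = -9.27%, loss ≈ 14466 × 9.27/100 ≈ 1341.
Year 2018: gap = -1.8 × (9.64 - 5.74) = -7.02%, loss ≈ 14466 × 7.02/100 ≈ 1016.
Year 2019: gap = -1.8 × (7.78 - 5.74) = -3.672%, loss ≈ 14466 × 3.672/100 ≈ 531.
Year 2020: gap = -1.8 × (10.22 - 5.74) = -8.064%, loss ≈ 14466 × 8.064/100 ≈ 1167.
Year 2021: gap = -1.8 × (9.27 - 5.74) = -6.354%, loss ≈ 14466 × 6.354/100 ≈ 919.
Total lost output = 1341 + 1016 + 531 + 1167 + 919 = 4974 billion.

$4,974 billion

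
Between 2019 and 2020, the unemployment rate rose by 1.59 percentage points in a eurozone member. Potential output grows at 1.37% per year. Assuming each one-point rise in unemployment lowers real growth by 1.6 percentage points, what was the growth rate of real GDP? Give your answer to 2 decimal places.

Growth-rate Okun's law: g_Y = g_Y* - β × Δu.
g_Y = 1.37 - 1.6 × (1.59) = 1.37 - 2.544 = -1.174%, i.e. -1.17% to 2 d.p.

-1.17%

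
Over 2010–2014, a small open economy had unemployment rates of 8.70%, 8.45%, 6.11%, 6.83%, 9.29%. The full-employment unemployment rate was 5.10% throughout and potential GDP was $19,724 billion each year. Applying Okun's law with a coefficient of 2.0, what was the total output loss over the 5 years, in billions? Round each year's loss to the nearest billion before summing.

$5,475 billion

Year 2010: gap = -2.0 × (8.7 - 5.1) = -7.2%, loss ≈ 19724 × 7.2/100 ≈ 1420.
Year 2011: gap = -2.0 × (8.45 - 5.1) = -6.7%, loss ≈ 19724 × 6.7/100 ≈ 1322.
Year 2012: gap = -2.0 × (6.11 - 5.1) = -2.02%, loss ≈ 19724 × 2.02/100 ≈ 398.
Year 2013: gap = -2.0 × (6.83 - 5.1) = -3.46%, loss ≈ 19724 × 3.46/100 ≈ 682.
Year 2014: gap = -2.0 × (9.29 - 5.1) = -8.38%, loss ≈ 19724 × 8.38/100 ≈ 1653.
Total lost output = 1420 + 1322 + 398 + 682 + 1653 = 5475 billion.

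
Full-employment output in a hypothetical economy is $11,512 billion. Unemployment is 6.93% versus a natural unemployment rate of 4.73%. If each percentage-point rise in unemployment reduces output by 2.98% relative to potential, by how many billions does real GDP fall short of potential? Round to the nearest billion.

$755 billion

Output gap = -2.98 × (6.93 - 4.73) = -2.98 × 2.2 = -6.556%.
Actual GDP ≈ 11512 × 0.93444 ≈ 10757 billion, so the shortfall is 11512 - 10757 = 755 billion.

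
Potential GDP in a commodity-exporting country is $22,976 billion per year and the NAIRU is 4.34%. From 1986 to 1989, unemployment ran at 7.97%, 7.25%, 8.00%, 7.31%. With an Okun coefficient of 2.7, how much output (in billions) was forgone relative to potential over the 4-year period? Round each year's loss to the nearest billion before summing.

$8,169 billion

Year 1986: gap = -2.7 × (7.97 - 4.34) = -9.801%, loss ≈ 22976 × 9.801/100 ≈ 2252.
Year 1987: gap = -2.7 × (7.25 - 4.34) = -7.857%, loss ≈ 22976 × 7.857/100 ≈ 1805.
Year 1988: gap = -2.7 × (8 - 4.34) = -9.882%, loss ≈ 22976 × 9.882/100 ≈ 2270.
Year 1989: gap = -2.7 × (7.31 - 4.34) = -8.019%, loss ≈ 22976 × 8.019/100 ≈ 1842.
Total lost output = 2252 + 1805 + 2270 + 1842 = 8169 billion.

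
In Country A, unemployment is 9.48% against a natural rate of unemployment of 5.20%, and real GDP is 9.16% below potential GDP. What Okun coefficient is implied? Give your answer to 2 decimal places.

β ≈ 2.14

Okun's law: output gap = -β × (u - u*).
-9.16 = -β × (9.48 - 5.2) = -β × 4.28, so β = 9.16/4.28 = 2.14.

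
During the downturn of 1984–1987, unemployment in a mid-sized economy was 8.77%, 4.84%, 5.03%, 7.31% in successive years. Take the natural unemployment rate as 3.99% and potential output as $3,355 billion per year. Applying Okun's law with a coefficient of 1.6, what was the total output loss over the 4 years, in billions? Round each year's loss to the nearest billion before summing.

$537 billion

Year 1984: gap = -1.6 × (8.77 - 3.99) = -7.648%, loss ≈ 3355 × 7.648/100 ≈ 257.
Year 1985: gap = -1.6 × (4.84 - 3.99) = -1.36%, loss ≈ 3355 × 1.36/100 ≈ 46.
Year 1986: gap = -1.6 × (5.03 - 3.99) = -1.664%, loss ≈ 3355 × 1.664/100 ≈ 56.
Year 1987: gap = -1.6 × (7.31 - 3.99) = -5.312%, loss ≈ 3355 × 5.312/100 ≈ 178.
Total lost output = 257 + 46 + 56 + 178 = 537 billion.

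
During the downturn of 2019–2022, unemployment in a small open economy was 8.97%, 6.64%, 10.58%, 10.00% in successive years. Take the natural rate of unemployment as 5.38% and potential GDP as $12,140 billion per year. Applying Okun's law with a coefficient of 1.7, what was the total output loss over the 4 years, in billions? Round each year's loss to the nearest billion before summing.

$3,027 billion

Year 2019: gap = -1.7 × (8.97 - 5.38) = -6.103%, loss ≈ 12140 × 6.103/100 ≈ 741.
Year 2020: gap = -1.7 × (6.64 - 5.38) = -2.142%, loss ≈ 12140 × 2.142/100 ≈ 260.
Year 2021: gap = -1.7 × (10.58 - 5.38) = -8.84%, loss ≈ 12140 × 8.84/100 ≈ 1073.
Year 2022: gap = -1.7 × (10 - 5.38) = -7.854%, loss ≈ 12140 × 7.854/100 ≈ 953.
Total lost output = 741 + 260 + 1073 + 953 = 3027 billion.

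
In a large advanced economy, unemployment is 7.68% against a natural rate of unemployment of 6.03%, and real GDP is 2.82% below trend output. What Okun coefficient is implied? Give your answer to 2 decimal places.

Okun's law: output gap = -β × (u - u*).
-2.82 = -β × (7.68 - 6.03) = -β × 1.65, so β = 2.82/1.65 = 1.71.

β ≈ 1.71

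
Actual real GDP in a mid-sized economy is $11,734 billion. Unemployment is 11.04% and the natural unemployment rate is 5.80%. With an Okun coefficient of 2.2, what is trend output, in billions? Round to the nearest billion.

Unemployment gap = 11.04 - 5.8 = 5.24 points, so output gap = -2.2 × 5.24 = -11.528%.
Since Y = Y* × (1 + gap/100), Y* = 11734/0.88472 ≈ 13263 billion.

$13,263 billion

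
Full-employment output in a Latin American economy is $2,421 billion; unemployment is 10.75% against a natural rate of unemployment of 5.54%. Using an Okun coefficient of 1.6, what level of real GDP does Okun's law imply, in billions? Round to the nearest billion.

$2,219 billion

Unemployment gap = 10.75 - 5.54 = 5.21 points, so the output gap is -1.6 × 5.21 = -8.336%.
Actual GDP = 2421 × (1 - 8.336/100) = 2421 × 0.91664 ≈ 2219 billion.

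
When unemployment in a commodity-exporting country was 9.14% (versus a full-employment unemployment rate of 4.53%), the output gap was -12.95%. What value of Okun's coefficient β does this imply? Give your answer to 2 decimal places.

Okun's law: output gap = -β × (u - u*).
-12.95 = -β × (9.14 - 4.53) = -β × 4.61, so β = 12.95/4.61 = 2.81.

β ≈ 2.81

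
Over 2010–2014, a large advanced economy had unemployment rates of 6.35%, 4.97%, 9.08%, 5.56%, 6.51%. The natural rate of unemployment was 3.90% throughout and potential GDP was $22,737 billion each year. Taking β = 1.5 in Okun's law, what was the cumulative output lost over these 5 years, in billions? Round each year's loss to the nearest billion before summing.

Year 2010: gap = -1.5 × (6.35 - 3.9) = -3.675%, loss ≈ 22737 × 3.675/100 ≈ 836.
Year 2011: gap = -1.5 × (4.97 - 3.9) = -1.605%, loss ≈ 22737 × 1.605/100 ≈ 365.
Year 2012: gap = -1.5 × (9.08 - 3.9) = -7.77%, loss ≈ 22737 × 7.77/100 ≈ 1767.
Year 2013: gap = -1.5 × (5.56 - 3.9) = -2.49%, loss ≈ 22737 × 2.49/100 ≈ 566.
Year 2014: gap = -1.5 × (6.51 - 3.9) = -3.915%, loss ≈ 22737 × 3.915/100 ≈ 890.
Total lost output = 836 + 365 + 1767 + 566 + 890 = 4424 billion.

$4,424 billion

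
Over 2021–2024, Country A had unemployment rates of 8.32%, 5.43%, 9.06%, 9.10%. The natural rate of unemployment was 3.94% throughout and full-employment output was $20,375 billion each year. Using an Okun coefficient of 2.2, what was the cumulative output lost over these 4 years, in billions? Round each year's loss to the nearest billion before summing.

Year 2021: gap = -2.2 × (8.32 - 3.94) = -9.636%, loss ≈ 20375 × 9.636/100 ≈ 1963.
Year 2022: gap = -2.2 × (5.43 - 3.94) = -3.278%, loss ≈ 20375 × 3.278/100 ≈ 668.
Year 2023: gap = -2.2 × (9.06 - 3.94) = -11.264%, loss ≈ 20375 × 11.264/100 ≈ 2295.
Year 2024: gap = -2.2 × (9.1 - 3.94) = -11.352%, loss ≈ 20375 × 11.352/100 ≈ 2313.
Total lost output = 1963 + 668 + 2295 + 2313 = 7239 billion.

$7,239 billion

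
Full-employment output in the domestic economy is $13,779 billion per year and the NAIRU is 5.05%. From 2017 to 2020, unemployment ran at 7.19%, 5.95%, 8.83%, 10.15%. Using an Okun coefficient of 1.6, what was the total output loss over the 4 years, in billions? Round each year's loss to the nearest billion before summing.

$2,627 billion

Year 2017: gap = -1.6 × (7.19 - 5.05) = -3.424%, loss ≈ 13779 × 3.424/100 ≈ 472.
Year 2018: gap = -1.6 × (5.95 - 5.05) = -1.44%, loss ≈ 13779 × 1.44/100 ≈ 198.
Year 2019: gap = -1.6 × (8.83 - 5.05) = -6.048%, loss ≈ 13779 × 6.048/100 ≈ 833.
Year 2020: gap = -1.6 × (10.15 - 5.05) = -8.16%, loss ≈ 13779 × 8.16/100 ≈ 1124.
Total lost output = 472 + 198 + 833 + 1124 = 2627 billion.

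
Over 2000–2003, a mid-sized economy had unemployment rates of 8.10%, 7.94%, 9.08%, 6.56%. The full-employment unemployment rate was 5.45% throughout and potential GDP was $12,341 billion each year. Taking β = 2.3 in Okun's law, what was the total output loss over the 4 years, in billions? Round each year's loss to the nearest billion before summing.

$2,804 billion

Year 2000: gap = -2.3 × (8.1 - 5.45) = -6.095%, loss ≈ 12341 × 6.095/100 ≈ 752.
Year 2001: gap = -2.3 × (7.94 - 5.45) = -5.727%, loss ≈ 12341 × 5.727/100 ≈ 707.
Year 2002: gap = -2.3 × (9.08 - 5.45) = -8.349%, loss ≈ 12341 × 8.349/100 ≈ 1030.
Year 2003: gap = -2.3 × (6.56 - 5.45) = -2.553%, loss ≈ 12341 × 2.553/100 ≈ 315.
Total lost output = 752 + 707 + 1030 + 315 = 2804 billion.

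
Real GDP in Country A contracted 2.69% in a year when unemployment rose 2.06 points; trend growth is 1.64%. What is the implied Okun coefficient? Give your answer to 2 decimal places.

Growth form: g_Y = g_Y* - β × Δu, so β = (g_Y* - g_Y)/Δu.
β = (1.64 + 2.69)/2.06 = 4.33/2.06 = 2.10.

β ≈ 2.10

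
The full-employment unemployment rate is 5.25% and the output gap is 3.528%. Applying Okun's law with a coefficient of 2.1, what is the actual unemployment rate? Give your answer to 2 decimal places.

3.57%

From Okun's law, u - u* = -(output gap)/β = -(3.528)/2.1 = -1.68 points.
So u = 5.25 - 1.68 = 3.57%.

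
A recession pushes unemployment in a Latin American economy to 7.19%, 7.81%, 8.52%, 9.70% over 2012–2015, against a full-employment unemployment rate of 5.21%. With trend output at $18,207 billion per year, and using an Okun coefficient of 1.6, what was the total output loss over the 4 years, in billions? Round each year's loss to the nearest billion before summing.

Year 2012: gap = -1.6 × (7.19 - 5.21) = -3.168%, loss ≈ 18207 × 3.168/100 ≈ 577.
Year 2013: gap = -1.6 × (7.81 - 5.21) = -4.16%, loss ≈ 18207 × 4.16/100 ≈ 757.
Year 2014: gap = -1.6 × (8.52 - 5.21) = -5.296%, loss ≈ 18207 × 5.296/100 ≈ 964.
Year 2015: gap = -1.6 × (9.7 - 5.21) = -7.184%, loss ≈ 18207 × 7.184/100 ≈ 1308.
Total lost output = 577 + 757 + 964 + 1308 = 3606 billion.

$3,606 billion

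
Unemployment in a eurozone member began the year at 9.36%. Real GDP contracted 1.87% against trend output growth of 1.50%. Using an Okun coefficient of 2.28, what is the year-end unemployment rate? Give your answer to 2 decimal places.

Growth-rate Okun's law: g_Y = g_Y* - β × Δu, so Δu = (g_Y* - g_Y)/β.
Δu = (1.5 + 1.87)/2.28 = 3.37/2.28 = 1.48 percentage points.
Year-end unemployment = 9.36 + 1.48 = 10.84%.

10.84%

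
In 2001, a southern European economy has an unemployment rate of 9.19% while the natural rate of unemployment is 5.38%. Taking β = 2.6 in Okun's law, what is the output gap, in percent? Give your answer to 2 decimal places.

-9.91%

The unemployment gap is 9.19 - 5.38 = 3.81 percentage points.
Okun's law gives an output gap of -2.6 × 3.81 = -9.906%, i.e. 9.91% below potential.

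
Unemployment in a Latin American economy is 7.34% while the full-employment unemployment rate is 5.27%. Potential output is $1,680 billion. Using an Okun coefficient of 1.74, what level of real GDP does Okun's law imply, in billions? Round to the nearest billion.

Unemployment gap = 7.34 - 5.27 = 2.07 points, so the output gap is -1.74 × 2.07 = -3.6018%.
Actual GDP = 1680 × (1 - 3.6018/100) = 1680 × 0.963982 ≈ 1619 billion.

$1,619 billion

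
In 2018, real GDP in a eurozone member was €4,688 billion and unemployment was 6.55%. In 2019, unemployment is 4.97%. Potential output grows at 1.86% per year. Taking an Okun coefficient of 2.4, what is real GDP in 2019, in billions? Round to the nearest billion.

Δu = 4.97 - 6.55 = -1.58 points.
Okun's law (growth form): g_Y = g_Y* - β × Δu = 1.86 - 2.4 × (-1.58) = 1.86 + 3.792 = 5.652%.
Real GDP in the next year = 4688 × (1 + 5.652/100) = 4688 × 1.05652 ≈ 4953 billion.

€4,953 billion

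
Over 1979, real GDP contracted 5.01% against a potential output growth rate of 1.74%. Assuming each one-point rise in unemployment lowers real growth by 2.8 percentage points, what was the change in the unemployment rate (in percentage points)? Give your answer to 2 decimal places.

2.41 percentage points

Growth-rate Okun's law: g_Y = g_Y* - β × Δu, so Δu = (g_Y* - g_Y)/β.
Δu = (1.74 + 5.01)/2.8 = 6.75/2.8 = 2.41 percentage points.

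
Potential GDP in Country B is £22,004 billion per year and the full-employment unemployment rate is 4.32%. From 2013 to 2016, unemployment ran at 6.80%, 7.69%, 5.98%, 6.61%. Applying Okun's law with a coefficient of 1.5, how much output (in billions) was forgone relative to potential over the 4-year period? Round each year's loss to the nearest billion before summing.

Year 2013: gap = -1.5 × (6.8 - 4.32) = -3.72%, loss ≈ 22004 × 3.72/100 ≈ 819.
Year 2014: gap = -1.5 × (7.69 - 4.32) = -5.055%, loss ≈ 22004 × 5.055/100 ≈ 1112.
Year 2015: gap = -1.5 × (5.98 - 4.32) = -2.49%, loss ≈ 22004 × 2.49/100 ≈ 548.
Year 2016: gap = -1.5 × (6.61 - 4.32) = -3.435%, loss ≈ 22004 × 3.435/100 ≈ 756.
Total lost output = 819 + 1112 + 548 + 756 = 3235 billion.

£3,235 billion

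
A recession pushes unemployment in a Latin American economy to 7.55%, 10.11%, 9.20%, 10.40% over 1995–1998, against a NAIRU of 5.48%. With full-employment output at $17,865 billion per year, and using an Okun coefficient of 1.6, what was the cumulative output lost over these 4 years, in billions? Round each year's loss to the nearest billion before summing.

$4,384 billion

Year 1995: gap = -1.6 × (7.55 - 5.48) = -3.312%, loss ≈ 17865 × 3.312/100 ≈ 592.
Year 1996: gap = -1.6 × (10.11 - 5.48) = -7.408%, loss ≈ 17865 × 7.408/100 ≈ 1323.
Year 1997: gap = -1.6 × (9.2 - 5.48) = -5.952%, loss ≈ 17865 × 5.952/100 ≈ 1063.
Year 1998: gap = -1.6 × (10.4 - 5.48) = -7.872%, loss ≈ 17865 × 7.872/100 ≈ 1406.
Total lost output = 592 + 1323 + 1063 + 1406 = 4384 billion.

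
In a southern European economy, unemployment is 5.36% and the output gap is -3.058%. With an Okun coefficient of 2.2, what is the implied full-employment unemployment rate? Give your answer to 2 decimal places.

3.97%

From Okun's law, u - u* = -(output gap)/β = -(-3.058)/2.2 = 1.39 points.
So u* = 5.36 - 1.39 = 3.97%.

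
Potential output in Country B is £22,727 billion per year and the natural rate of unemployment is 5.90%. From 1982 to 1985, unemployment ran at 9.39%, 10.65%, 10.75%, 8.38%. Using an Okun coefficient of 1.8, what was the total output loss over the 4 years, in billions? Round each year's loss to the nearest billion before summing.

Year 1982: gap = -1.8 × (9.39 - 5.9) = -6.282%, loss ≈ 22727 × 6.282/100 ≈ 1428.
Year 1983: gap = -1.8 × (10.65 - 5.9) = -8.55%, loss ≈ 22727 × 8.55/100 ≈ 1943.
Year 1984: gap = -1.8 × (10.75 - 5.9) = -8.73%, loss ≈ 22727 × 8.73/100 ≈ 1984.
Year 1985: gap = -1.8 × (8.38 - 5.9) = -4.464%, loss ≈ 22727 × 4.464/100 ≈ 1015.
Total lost output = 1428 + 1943 + 1984 + 1015 = 6370 billion.

£6,370 billion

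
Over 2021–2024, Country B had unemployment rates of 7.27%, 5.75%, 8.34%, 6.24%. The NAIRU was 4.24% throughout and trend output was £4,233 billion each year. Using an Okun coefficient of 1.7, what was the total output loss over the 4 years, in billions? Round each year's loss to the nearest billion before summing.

£766 billion

Year 2021: gap = -1.7 × (7.27 - 4.24) = -5.151%, loss ≈ 4233 × 5.151/100 ≈ 218.
Year 2022: gap = -1.7 × (5.75 - 4.24) = -2.567%, loss ≈ 4233 × 2.567/100 ≈ 109.
Year 2023: gap = -1.7 × (8.34 - 4.24) = -6.97%, loss ≈ 4233 × 6.97/100 ≈ 295.
Year 2024: gap = -1.7 × (6.24 - 4.24) = -3.4%, loss ≈ 4233 × 3.4/100 ≈ 144.
Total lost output = 218 + 109 + 295 + 144 = 766 billion.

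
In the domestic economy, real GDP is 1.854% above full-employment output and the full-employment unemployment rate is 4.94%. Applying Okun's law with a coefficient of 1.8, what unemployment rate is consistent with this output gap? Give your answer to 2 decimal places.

3.91%

From Okun's law, u - u* = -(output gap)/β = -(1.854)/1.8 = -1.03 points.
So u = 4.94 - 1.03 = 3.91%.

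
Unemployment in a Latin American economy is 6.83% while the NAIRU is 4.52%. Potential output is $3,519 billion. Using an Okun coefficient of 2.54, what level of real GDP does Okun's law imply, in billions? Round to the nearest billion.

Unemployment gap = 6.83 - 4.52 = 2.31 points, so the output gap is -2.54 × 2.31 = -5.8674%.
Actual GDP = 3519 × (1 - 5.8674/100) = 3519 × 0.941326 ≈ 3313 billion.

$3,313 billion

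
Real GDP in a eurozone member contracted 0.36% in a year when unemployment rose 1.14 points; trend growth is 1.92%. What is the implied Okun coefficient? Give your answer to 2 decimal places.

Growth form: g_Y = g_Y* - β × Δu, so β = (g_Y* - g_Y)/Δu.
β = (1.92 + 0.36)/1.14 = 2.28/1.14 = 2.00.

β ≈ 2.00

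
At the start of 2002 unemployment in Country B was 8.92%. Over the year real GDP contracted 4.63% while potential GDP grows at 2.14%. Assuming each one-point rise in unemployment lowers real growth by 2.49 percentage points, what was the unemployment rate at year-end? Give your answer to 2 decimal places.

11.64%

Growth-rate Okun's law: g_Y = g_Y* - β × Δu, so Δu = (g_Y* - g_Y)/β.
Δu = (2.14 + 4.63)/2.49 = 6.77/2.49 = 2.72 percentage points.
Year-end unemployment = 8.92 + 2.72 = 11.64%.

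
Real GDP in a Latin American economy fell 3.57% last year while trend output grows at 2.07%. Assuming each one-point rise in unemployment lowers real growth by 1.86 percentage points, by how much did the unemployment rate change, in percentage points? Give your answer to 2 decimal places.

Growth-rate Okun's law: g_Y = g_Y* - β × Δu, so Δu = (g_Y* - g_Y)/β.
Δu = (2.07 + 3.57)/1.86 = 5.64/1.86 = 3.03 percentage points.

3.03 percentage points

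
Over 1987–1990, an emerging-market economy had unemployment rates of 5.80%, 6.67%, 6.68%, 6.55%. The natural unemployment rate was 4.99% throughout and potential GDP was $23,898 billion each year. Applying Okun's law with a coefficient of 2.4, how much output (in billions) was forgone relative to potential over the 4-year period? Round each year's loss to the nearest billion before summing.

$3,293 billion

Year 1987: gap = -2.4 × (5.8 - 4.99) = -1.944%, loss ≈ 23898 × 1.944/100 ≈ 465.
Year 1988: gap = -2.4 × (6.67 - 4.99) = -4.032%, loss ≈ 23898 × 4.032/100 ≈ 964.
Year 1989: gap = -2.4 × (6.68 - 4.99) = -4.056%, loss ≈ 23898 × 4.056/100 ≈ 969.
Year 1990: gap = -2.4 × (6.55 - 4.99) = -3.744%, loss ≈ 23898 × 3.744/100 ≈ 895.
Total lost output = 465 + 964 + 969 + 895 = 3293 billion.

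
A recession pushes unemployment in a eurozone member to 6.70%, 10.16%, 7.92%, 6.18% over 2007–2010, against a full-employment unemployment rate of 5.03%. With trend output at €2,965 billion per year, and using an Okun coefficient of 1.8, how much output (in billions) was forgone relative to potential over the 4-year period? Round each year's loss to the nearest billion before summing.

€578 billion

Year 2007: gap = -1.8 × (6.7 - 5.03) = -3.006%, loss ≈ 2965 × 3.006/100 ≈ 89.
Year 2008: gap = -1.8 × (10.16 - 5.03) = -9.234%, loss ≈ 2965 × 9.234/100 ≈ 274.
Year 2009: gap = -1.8 × (7.92 - 5.03) = -5.202%, loss ≈ 2965 × 5.202/100 ≈ 154.
Year 2010: gap = -1.8 × (6.18 - 5.03) = -2.07%, loss ≈ 2965 × 2.07/100 ≈ 61.
Total lost output = 89 + 274 + 154 + 61 = 578 billion.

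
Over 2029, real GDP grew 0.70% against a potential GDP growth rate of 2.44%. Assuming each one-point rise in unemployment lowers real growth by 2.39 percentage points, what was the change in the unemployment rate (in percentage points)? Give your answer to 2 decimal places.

Growth-rate Okun's law: g_Y = g_Y* - β × Δu, so Δu = (g_Y* - g_Y)/β.
Δu = (2.44 - 0.7)/2.39 = 1.74/2.39 = 0.73 percentage points.

0.73 percentage points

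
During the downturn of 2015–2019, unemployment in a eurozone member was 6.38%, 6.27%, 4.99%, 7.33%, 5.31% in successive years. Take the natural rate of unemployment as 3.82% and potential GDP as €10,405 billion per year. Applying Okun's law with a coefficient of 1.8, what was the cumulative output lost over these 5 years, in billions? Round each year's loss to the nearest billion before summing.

€2,093 billion

Year 2015: gap = -1.8 × (6.38 - 3.82) = -4.608%, loss ≈ 10405 × 4.608/100 ≈ 479.
Year 2016: gap = -1.8 × (6.27 - 3.82) = -4.41%, loss ≈ 10405 × 4.41/100 ≈ 459.
Year 2017: gap = -1.8 × (4.99 - 3.82) = -2.106%, loss ≈ 10405 × 2.106/100 ≈ 219.
Year 2018: gap = -1.8 × (7.33 - 3.82) = -6.318%, loss ≈ 10405 × 6.318/100 ≈ 657.
Year 2019: gap = -1.8 × (5.31 - 3.82) = -2.682%, loss ≈ 10405 × 2.682/100 ≈ 279.
Total lost output = 479 + 459 + 219 + 657 + 279 = 2093 billion.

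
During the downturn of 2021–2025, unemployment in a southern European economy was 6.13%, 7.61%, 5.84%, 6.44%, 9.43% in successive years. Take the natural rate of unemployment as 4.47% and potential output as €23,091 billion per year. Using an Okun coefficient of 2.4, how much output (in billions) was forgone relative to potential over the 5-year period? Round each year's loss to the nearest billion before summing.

€7,260 billion

Year 2021: gap = -2.4 × (6.13 - 4.47) = -3.984%, loss ≈ 23091 × 3.984/100 ≈ 920.
Year 2022: gap = -2.4 × (7.61 - 4.47) = -7.536%, loss ≈ 23091 × 7.536/100 ≈ 1740.
Year 2023: gap = -2.4 × (5.84 - 4.47) = -3.288%, loss ≈ 23091 × 3.288/100 ≈ 759.
Year 2024: gap = -2.4 × (6.44 - 4.47) = -4.728%, loss ≈ 23091 × 4.728/100 ≈ 1092.
Year 2025: gap = -2.4 × (9.43 - 4.47) = -11.904%, loss ≈ 23091 × 11.904/100 ≈ 2749.
Total lost output = 920 + 1740 + 759 + 1092 + 2749 = 7260 billion.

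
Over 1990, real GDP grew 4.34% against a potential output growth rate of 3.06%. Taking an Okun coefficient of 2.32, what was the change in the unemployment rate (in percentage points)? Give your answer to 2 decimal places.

-0.55 percentage points

Growth-rate Okun's law: g_Y = g_Y* - β × Δu, so Δu = (g_Y* - g_Y)/β.
Δu = (3.06 - 4.34)/2.32 = -1.28/2.32 = -0.55 percentage points.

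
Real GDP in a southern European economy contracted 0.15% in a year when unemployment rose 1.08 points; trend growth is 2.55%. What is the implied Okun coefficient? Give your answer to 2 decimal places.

β ≈ 2.50

Growth form: g_Y = g_Y* - β × Δu, so β = (g_Y* - g_Y)/Δu.
β = (2.55 + 0.15)/1.08 = 2.7/1.08 = 2.50.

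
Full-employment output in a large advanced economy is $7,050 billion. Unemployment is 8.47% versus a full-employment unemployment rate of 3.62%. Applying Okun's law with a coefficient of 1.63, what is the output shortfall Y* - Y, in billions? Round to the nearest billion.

Output gap = -1.63 × (8.47 - 3.62) = -1.63 × 4.85 = -7.9055%.
Actual GDP ≈ 7050 × 0.920945 ≈ 6493 billion, so the shortfall is 7050 - 6493 = 557 billion.

$557 billion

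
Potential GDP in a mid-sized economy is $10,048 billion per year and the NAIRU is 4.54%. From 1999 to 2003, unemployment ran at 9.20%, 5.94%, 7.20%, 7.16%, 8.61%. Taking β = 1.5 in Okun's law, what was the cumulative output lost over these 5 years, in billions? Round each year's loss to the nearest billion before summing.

$2,322 billion

Year 1999: gap = -1.5 × (9.2 - 4.54) = -6.99%, loss ≈ 10048 × 6.99/100 ≈ 702.
Year 2000: gap = -1.5 × (5.94 - 4.54) = -2.1%, loss ≈ 10048 × 2.1/100 ≈ 211.
Year 2001: gap = -1.5 × (7.2 - 4.54) = -3.99%, loss ≈ 10048 × 3.99/100 ≈ 401.
Year 2002: gap = -1.5 × (7.16 - 4.54) = -3.93%, loss ≈ 10048 × 3.93/100 ≈ 395.
Year 2003: gap = -1.5 × (8.61 - 4.54) = -6.105%, loss ≈ 10048 × 6.105/100 ≈ 613.
Total lost output = 702 + 211 + 401 + 395 + 613 = 2322 billion.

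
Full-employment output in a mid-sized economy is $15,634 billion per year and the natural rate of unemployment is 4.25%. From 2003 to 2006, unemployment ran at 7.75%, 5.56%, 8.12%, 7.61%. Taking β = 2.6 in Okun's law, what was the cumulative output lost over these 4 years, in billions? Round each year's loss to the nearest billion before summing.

Year 2003: gap = -2.6 × (7.75 - 4.25) = -9.1%, loss ≈ 15634 × 9.1/100 ≈ 1423.
Year 2004: gap = -2.6 × (5.56 - 4.25) = -3.406%, loss ≈ 15634 × 3.406/100 ≈ 532.
Year 2005: gap = -2.6 × (8.12 - 4.25) = -10.062%, loss ≈ 15634 × 10.062/100 ≈ 1573.
Year 2006: gap = -2.6 × (7.61 - 4.25) = -8.736%, loss ≈ 15634 × 8.736/100 ≈ 1366.
Total lost output = 1423 + 532 + 1573 + 1366 = 4894 billion.

$4,894 billion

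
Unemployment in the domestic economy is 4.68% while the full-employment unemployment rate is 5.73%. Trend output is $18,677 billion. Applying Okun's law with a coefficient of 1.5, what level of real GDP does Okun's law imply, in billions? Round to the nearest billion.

Unemployment gap = 4.68 - 5.73 = -1.05 points, so the output gap is -1.5 × (-1.05) = 1.575%.
Actual GDP = 18677 × (1 + 1.575/100) = 18677 × 1.01575 ≈ 18971 billion.

$18,971 billion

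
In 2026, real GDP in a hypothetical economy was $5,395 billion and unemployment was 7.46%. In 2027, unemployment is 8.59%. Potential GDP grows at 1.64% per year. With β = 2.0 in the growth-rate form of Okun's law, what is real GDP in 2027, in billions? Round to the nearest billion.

$5,362 billion

Δu = 8.59 - 7.46 = 1.13 points.
Okun's law (growth form): g_Y = g_Y* - β × Δu = 1.64 - 2.0 × (1.13) = 1.64 - 2.26 = -0.62%.
Real GDP in the next year = 5395 × (1 - 0.62/100) = 5395 × 0.9938 ≈ 5362 billion.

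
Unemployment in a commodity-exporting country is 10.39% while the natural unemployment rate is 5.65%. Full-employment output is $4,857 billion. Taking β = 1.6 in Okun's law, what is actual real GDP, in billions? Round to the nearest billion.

$4,489 billion

Unemployment gap = 10.39 - 5.65 = 4.74 points, so the output gap is -1.6 × 4.74 = -7.584%.
Actual GDP = 4857 × (1 - 7.584/100) = 4857 × 0.92416 ≈ 4489 billion.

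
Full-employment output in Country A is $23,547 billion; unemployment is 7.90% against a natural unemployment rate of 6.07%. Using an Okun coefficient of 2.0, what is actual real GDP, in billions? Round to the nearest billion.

$22,685 billion

Unemployment gap = 7.9 - 6.07 = 1.83 points, so the output gap is -2 × 1.83 = -3.66%.
Actual GDP = 23547 × (1 - 3.66/100) = 23547 × 0.9634 ≈ 22685 billion.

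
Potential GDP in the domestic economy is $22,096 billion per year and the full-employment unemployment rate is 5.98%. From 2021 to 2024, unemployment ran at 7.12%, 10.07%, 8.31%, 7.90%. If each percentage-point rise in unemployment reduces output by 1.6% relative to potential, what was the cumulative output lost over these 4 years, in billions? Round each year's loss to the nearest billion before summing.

Year 2021: gap = -1.6 × (7.12 - 5.98) = -1.824%, loss ≈ 22096 × 1.824/100 ≈ 403.
Year 2022: gap = -1.6 × (10.07 - 5.98) = -6.544%, loss ≈ 22096 × 6.544/100 ≈ 1446.
Year 2023: gap = -1.6 × (8.31 - 5.98) = -3.728%, loss ≈ 22096 × 3.728/100 ≈ 824.
Year 2024: gap = -1.6 × (7.9 - 5.98) = -3.072%, loss ≈ 22096 × 3.072/100 ≈ 679.
Total lost output = 403 + 1446 + 824 + 679 = 3352 billion.

$3,352 billion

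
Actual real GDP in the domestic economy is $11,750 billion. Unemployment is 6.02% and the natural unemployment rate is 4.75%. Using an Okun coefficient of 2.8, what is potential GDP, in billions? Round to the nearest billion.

$12,183 billion

Unemployment gap = 6.02 - 4.75 = 1.27 points, so output gap = -2.8 × 1.27 = -3.556%.
Since Y = Y* × (1 + gap/100), Y* = 11750/0.96444 ≈ 12183 billion.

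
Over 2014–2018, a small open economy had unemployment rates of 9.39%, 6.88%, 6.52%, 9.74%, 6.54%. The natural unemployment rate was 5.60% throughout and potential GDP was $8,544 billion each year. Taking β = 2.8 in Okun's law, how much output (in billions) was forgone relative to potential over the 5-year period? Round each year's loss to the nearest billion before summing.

Year 2014: gap = -2.8 × (9.39 - 5.6) = -10.612%, loss ≈ 8544 × 10.612/100 ≈ 907.
Year 2015: gap = -2.8 × (6.88 - 5.6) = -3.584%, loss ≈ 8544 × 3.584/100 ≈ 306.
Year 2016: gap = -2.8 × (6.52 - 5.6) = -2.576%, loss ≈ 8544 × 2.576/100 ≈ 220.
Year 2017: gap = -2.8 × (9.74 - 5.6) = -11.592%, loss ≈ 8544 × 11.592/100 ≈ 990.
Year 2018: gap = -2.8 × (6.54 - 5.6) = -2.632%, loss ≈ 8544 × 2.632/100 ≈ 225.
Total lost output = 907 + 306 + 220 + 990 + 225 = 2648 billion.

$2,648 billion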